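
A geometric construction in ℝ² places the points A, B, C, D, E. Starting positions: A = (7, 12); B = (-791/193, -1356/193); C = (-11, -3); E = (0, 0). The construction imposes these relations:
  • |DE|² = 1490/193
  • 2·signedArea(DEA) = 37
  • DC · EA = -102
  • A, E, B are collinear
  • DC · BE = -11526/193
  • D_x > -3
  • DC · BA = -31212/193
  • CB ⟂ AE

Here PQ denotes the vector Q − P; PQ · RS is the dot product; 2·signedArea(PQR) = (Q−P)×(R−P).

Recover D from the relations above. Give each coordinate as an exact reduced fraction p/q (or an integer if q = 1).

1. D_x = -521/193  [2·signedArea(DEA) = 37 ∩ DC · BA = -31212/193]
2. D_y = 127/193  [2·signedArea(DEA) = 37 ∩ DC · BA = -31212/193]
   → D = (-521/193, 127/193)

D = (-521/193, 127/193)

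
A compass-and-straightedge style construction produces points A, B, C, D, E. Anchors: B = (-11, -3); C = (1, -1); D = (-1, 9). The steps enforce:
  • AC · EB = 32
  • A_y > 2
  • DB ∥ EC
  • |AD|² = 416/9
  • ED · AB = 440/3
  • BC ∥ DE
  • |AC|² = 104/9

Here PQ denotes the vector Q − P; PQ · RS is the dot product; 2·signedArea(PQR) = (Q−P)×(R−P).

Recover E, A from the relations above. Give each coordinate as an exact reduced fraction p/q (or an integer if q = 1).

1. E_x = 11  [DB ∥ EC ∩ BC ∥ DE]
2. E_y = 11  [DB ∥ EC ∩ BC ∥ DE]
   → E = (11, 11)
3. A_x = 1/3  [AC · EB = 32 ∩ ED · AB = 440/3]
4. A_y = 7/3  [AC · EB = 32 ∩ ED · AB = 440/3]
   → A = (1/3, 7/3)

A = (1/3, 7/3)
E = (11, 11)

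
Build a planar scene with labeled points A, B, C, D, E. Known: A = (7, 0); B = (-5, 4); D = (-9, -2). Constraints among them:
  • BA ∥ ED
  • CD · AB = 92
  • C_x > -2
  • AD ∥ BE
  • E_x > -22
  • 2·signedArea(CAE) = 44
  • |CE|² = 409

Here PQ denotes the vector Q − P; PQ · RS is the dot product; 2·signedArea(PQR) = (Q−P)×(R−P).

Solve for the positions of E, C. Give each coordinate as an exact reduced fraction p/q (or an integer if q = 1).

1. E_x = -21  [BA ∥ ED ∩ AD ∥ BE]
2. E_y = 2  [BA ∥ ED ∩ AD ∥ BE]
   → E = (-21, 2)
3. C_x = -1  [2·signedArea(CAE) = 44 ∩ CD · AB = 92]
4. C_y = -1  [2·signedArea(CAE) = 44 ∩ CD · AB = 92]
   → C = (-1, -1)

C = (-1, -1)
E = (-21, 2)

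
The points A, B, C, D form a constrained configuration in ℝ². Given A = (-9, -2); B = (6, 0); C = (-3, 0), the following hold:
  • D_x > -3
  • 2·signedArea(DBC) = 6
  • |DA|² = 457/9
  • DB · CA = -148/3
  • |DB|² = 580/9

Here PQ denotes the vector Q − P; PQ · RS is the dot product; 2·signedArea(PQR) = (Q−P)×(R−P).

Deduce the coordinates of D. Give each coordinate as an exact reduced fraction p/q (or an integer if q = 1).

D = (-2, -2/3)

1. D_x = -2  [DB · CA = -148/3 ∩ 2·signedArea(DBC) = 6]
2. D_y = -2/3  [DB · CA = -148/3 ∩ 2·signedArea(DBC) = 6]
   → D = (-2, -2/3)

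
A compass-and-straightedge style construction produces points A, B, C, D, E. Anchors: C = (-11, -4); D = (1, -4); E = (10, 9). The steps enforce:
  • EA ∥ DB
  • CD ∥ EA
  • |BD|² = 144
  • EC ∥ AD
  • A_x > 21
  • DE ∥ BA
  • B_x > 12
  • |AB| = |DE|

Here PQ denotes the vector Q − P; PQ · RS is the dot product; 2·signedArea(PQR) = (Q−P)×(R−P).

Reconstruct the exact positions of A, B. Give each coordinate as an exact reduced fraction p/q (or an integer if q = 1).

1. A_x = 22  [EC ∥ AD ∩ CD ∥ EA]
2. A_y = 9  [EC ∥ AD ∩ CD ∥ EA]
   → A = (22, 9)
3. B_x = 13  [DE ∥ BA ∩ EA ∥ DB]
4. B_y = -4  [DE ∥ BA ∩ EA ∥ DB]
   → B = (13, -4)

A = (22, 9)
B = (13, -4)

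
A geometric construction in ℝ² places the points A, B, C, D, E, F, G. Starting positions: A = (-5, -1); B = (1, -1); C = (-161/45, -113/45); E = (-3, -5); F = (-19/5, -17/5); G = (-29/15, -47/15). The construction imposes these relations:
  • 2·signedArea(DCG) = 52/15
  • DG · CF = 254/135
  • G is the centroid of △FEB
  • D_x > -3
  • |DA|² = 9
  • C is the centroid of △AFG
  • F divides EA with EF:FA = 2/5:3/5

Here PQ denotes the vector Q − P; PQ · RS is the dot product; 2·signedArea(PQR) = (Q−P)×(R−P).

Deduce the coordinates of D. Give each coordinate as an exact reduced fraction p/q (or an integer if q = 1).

1. D_x = -2  [2·signedArea(DCG) = 52/15 ∩ DG · CF = 254/135]
2. D_y = -1  [2·signedArea(DCG) = 52/15 ∩ DG · CF = 254/135]
   → D = (-2, -1)

D = (-2, -1)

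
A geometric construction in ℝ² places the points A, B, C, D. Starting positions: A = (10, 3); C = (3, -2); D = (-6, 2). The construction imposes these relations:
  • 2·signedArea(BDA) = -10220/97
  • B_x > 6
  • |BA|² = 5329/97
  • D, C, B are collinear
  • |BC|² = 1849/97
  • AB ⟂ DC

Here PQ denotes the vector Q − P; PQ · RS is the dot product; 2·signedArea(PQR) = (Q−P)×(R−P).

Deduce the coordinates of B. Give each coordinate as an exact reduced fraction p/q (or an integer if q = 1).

B = (678/97, -366/97)

1. B_x = 678/97  [D, C, B are collinear ∩ AB ⟂ DC]
2. B_y = -366/97  [D, C, B are collinear ∩ AB ⟂ DC]
   → B = (678/97, -366/97)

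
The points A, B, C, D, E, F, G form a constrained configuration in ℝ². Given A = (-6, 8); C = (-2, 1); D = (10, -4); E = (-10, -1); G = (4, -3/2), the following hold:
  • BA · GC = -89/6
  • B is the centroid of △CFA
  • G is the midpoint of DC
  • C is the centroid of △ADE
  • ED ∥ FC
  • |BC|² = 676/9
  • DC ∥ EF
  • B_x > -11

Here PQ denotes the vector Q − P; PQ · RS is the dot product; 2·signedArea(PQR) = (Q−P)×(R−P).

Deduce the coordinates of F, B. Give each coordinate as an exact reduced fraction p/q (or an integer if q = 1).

B = (-10, 13/3)
F = (-22, 4)

1. F_x = -22  [ED ∥ FC ∩ DC ∥ EF]
2. F_y = 4  [ED ∥ FC ∩ DC ∥ EF]
   → F = (-22, 4)
3. B_x = -10  [B is the centroid of △CFA]
4. B_y = 13/3  [B is the centroid of △CFA]
   → B = (-10, 13/3)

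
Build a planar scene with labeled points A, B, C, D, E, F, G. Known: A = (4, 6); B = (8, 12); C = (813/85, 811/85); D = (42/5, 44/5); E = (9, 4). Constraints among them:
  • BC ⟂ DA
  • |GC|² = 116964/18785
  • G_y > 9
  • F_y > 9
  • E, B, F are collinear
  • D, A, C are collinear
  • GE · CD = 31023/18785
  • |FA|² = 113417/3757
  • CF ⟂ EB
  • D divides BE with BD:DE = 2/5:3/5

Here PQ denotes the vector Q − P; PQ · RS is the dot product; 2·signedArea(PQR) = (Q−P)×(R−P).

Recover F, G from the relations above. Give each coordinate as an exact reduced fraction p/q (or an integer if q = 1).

F = (9201/1105, 10372/1105)
G = (7833/1105, 10201/1105)

1. F_x = 9201/1105  [E, B, F are collinear ∩ CF ⟂ EB]
2. F_y = 10372/1105  [E, B, F are collinear ∩ CF ⟂ EB]
   → F = (9201/1105, 10372/1105)
3. G_x = 7833/1105  [line 99/85·x + 63/85·y + -283626/18785 = 0 ∩ |GC|² = 116964/18785]
4. G_y = 10201/1105  [line 99/85·x + 63/85·y + -283626/18785 = 0 ∩ |GC|² = 116964/18785]
   → G = (7833/1105, 10201/1105)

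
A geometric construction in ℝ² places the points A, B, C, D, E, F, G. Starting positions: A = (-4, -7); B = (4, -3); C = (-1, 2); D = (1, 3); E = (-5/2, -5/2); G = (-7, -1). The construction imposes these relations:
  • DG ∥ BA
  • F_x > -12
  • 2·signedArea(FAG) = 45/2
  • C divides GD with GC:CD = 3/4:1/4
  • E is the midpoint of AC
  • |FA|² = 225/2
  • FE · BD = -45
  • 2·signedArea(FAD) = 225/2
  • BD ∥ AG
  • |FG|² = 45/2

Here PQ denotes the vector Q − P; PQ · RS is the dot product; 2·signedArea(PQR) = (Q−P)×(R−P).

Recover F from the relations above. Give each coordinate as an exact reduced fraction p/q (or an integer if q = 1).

F = (-23/2, 1/2)

1. F_x = -23/2  [2·signedArea(FAD) = 225/2 ∩ FE · BD = -45]
2. F_y = 1/2  [2·signedArea(FAD) = 225/2 ∩ FE · BD = -45]
   → F = (-23/2, 1/2)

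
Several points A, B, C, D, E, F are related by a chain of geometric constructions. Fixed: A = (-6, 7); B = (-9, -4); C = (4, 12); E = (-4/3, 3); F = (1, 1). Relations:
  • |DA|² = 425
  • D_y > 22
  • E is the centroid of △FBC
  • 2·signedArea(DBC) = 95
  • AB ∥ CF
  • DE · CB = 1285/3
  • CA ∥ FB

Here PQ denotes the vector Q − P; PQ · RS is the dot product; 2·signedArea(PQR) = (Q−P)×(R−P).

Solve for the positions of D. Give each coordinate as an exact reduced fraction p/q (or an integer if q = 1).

D = (7, 23)

1. D_x = 7  [2·signedArea(DBC) = 95 ∩ DE · CB = 1285/3]
2. D_y = 23  [2·signedArea(DBC) = 95 ∩ DE · CB = 1285/3]
   → D = (7, 23)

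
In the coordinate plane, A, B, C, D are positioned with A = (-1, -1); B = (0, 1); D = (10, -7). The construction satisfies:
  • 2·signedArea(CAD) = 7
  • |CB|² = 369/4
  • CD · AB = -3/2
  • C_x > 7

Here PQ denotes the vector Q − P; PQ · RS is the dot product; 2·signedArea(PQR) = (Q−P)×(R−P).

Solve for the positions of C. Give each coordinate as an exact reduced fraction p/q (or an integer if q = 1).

C = (15/2, -5)

1. C_x = 15/2  [2·signedArea(CAD) = 7 ∩ CD · AB = -3/2]
2. C_y = -5  [2·signedArea(CAD) = 7 ∩ CD · AB = -3/2]
   → C = (15/2, -5)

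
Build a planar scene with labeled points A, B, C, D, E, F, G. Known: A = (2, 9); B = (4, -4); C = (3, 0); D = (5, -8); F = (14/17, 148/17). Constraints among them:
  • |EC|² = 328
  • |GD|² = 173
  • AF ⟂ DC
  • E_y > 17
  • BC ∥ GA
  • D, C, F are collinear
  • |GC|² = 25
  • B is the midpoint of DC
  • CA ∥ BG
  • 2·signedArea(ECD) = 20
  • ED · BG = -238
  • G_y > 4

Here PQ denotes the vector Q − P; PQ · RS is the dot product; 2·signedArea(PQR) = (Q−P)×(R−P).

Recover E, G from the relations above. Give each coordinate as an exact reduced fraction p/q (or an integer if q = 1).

E = (1, 18)
G = (3, 5)

1. E_x = 1  [line 8·x + 2·y + -44 = 0 ∩ |EC|² = 328]
2. E_y = 18  [line 8·x + 2·y + -44 = 0 ∩ |EC|² = 328]
   → E = (1, 18)
3. G_x = 3  [ED · BG = -238 ∩ BC ∥ GA]
4. G_y = 5  [ED · BG = -238 ∩ BC ∥ GA]
   → G = (3, 5)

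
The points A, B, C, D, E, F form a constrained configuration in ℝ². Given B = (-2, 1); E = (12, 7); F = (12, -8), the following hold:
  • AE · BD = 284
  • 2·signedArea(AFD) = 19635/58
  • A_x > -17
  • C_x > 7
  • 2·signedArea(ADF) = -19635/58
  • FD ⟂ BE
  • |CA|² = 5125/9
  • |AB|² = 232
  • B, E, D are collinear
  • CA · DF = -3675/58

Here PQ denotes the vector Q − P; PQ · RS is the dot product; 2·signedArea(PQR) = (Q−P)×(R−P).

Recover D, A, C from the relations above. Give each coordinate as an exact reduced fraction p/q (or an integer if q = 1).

1. D_x = 381/58  [B, E, D are collinear ∩ FD ⟂ BE]
2. D_y = 271/58  [B, E, D are collinear ∩ FD ⟂ BE]
   → D = (381/58, 271/58)
3. A_x = -16  [line -735/58·x + -315/58·y + -13335/58 = 0 ∩ |AB|² = 232]
4. A_y = -5  [line -735/58·x + -315/58·y + -13335/58 = 0 ∩ |AB|² = 232]
   → A = (-16, -5)
5. C_x = 22/3  [line -315/58·x + 735/58·y + 1155/29 = 0 ∩ |CA|² = 5125/9]
6. C_y = 0  [line -315/58·x + 735/58·y + 1155/29 = 0 ∩ |CA|² = 5125/9]
   → C = (22/3, 0)

A = (-16, -5)
C = (22/3, 0)
D = (381/58, 271/58)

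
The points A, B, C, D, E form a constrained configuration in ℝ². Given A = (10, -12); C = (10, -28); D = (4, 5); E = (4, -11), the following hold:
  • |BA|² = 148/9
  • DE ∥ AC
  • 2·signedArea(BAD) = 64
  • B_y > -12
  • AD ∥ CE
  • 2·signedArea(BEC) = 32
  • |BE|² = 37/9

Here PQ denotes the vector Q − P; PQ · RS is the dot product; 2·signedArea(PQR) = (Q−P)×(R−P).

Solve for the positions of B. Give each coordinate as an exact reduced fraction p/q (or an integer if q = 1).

B = (6, -34/3)

1. B_x = 6  [line 17·x + 6·y + -34 = 0 ∩ |BA|² = 148/9]
2. B_y = -34/3  [line 17·x + 6·y + -34 = 0 ∩ |BA|² = 148/9]
   → B = (6, -34/3)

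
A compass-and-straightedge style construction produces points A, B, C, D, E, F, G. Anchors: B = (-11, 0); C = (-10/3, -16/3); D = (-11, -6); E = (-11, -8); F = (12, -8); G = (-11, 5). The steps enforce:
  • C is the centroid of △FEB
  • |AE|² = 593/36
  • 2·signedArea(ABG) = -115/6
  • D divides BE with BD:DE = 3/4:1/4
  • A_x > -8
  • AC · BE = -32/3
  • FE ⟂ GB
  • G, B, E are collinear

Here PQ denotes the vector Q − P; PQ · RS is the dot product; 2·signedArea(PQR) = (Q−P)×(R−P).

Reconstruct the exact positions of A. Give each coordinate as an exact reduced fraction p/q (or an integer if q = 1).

1. A_x = -43/6  [AC · BE = -32/3 ∩ 2·signedArea(ABG) = -115/6]
2. A_y = -20/3  [AC · BE = -32/3 ∩ 2·signedArea(ABG) = -115/6]
   → A = (-43/6, -20/3)

A = (-43/6, -20/3)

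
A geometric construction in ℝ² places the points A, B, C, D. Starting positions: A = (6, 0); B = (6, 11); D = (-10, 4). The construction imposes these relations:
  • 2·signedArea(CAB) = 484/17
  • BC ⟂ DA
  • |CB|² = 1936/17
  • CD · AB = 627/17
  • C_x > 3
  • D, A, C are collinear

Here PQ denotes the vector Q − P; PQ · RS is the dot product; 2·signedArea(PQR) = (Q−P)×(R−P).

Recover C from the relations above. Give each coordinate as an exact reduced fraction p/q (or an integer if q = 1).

1. C_x = 58/17  [D, A, C are collinear ∩ BC ⟂ DA]
2. C_y = 11/17  [D, A, C are collinear ∩ BC ⟂ DA]
   → C = (58/17, 11/17)

C = (58/17, 11/17)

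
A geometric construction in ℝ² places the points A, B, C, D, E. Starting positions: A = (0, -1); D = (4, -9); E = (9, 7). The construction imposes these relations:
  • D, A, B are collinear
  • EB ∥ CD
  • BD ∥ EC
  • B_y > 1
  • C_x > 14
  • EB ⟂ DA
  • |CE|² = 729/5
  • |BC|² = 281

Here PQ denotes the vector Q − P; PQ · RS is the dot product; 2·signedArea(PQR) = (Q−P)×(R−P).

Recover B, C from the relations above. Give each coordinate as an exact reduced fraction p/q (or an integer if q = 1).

B = (-7/5, 9/5)
C = (72/5, -19/5)

1. B_x = -7/5  [D, A, B are collinear ∩ EB ⟂ DA]
2. B_y = 9/5  [D, A, B are collinear ∩ EB ⟂ DA]
   → B = (-7/5, 9/5)
3. C_x = 72/5  [EB ∥ CD ∩ BD ∥ EC]
4. C_y = -19/5  [EB ∥ CD ∩ BD ∥ EC]
   → C = (72/5, -19/5)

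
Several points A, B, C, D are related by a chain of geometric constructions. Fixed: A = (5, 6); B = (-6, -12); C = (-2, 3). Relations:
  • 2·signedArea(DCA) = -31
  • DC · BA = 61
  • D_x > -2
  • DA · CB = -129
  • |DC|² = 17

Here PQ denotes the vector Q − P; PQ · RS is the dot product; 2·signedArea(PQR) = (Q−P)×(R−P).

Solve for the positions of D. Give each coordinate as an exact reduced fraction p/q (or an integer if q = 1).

D = (-1, -1)

1. D_x = -1  [DA · CB = -129 ∩ 2·signedArea(DCA) = -31]
2. D_y = -1  [DA · CB = -129 ∩ 2·signedArea(DCA) = -31]
   → D = (-1, -1)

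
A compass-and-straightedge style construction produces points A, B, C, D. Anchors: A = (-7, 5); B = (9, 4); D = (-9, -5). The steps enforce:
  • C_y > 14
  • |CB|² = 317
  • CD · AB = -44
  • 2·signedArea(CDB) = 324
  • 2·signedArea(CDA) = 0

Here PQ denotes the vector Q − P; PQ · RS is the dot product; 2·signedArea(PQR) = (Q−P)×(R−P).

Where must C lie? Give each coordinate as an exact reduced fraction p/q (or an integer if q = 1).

1. C_x = -5  [2·signedArea(CDA) = 0 ∩ CD · AB = -44]
2. C_y = 15  [2·signedArea(CDA) = 0 ∩ CD · AB = -44]
   → C = (-5, 15)

C = (-5, 15)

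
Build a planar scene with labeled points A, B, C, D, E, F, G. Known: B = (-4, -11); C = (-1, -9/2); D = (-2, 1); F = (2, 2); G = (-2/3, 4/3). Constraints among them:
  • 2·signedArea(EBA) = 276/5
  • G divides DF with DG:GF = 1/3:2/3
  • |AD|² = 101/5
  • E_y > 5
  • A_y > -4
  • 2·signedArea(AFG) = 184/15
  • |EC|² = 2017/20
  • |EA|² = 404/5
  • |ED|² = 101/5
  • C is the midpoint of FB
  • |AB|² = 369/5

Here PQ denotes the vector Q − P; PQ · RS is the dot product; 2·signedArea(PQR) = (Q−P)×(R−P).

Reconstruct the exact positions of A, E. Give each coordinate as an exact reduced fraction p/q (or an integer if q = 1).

A = (-2/5, -16/5)
E = (-18/5, 26/5)

1. A_x = -2/5  [line 2/3·x + -8/3·y + -124/15 = 0 ∩ |AB|² = 369/5]
2. A_y = -16/5  [line 2/3·x + -8/3·y + -124/15 = 0 ∩ |AB|² = 369/5]
   → A = (-2/5, -16/5)
3. E_x = -18/5  [line -39/5·x + 18/5·y + -234/5 = 0 ∩ |ED|² = 101/5]
4. E_y = 26/5  [line -39/5·x + 18/5·y + -234/5 = 0 ∩ |ED|² = 101/5]
   → E = (-18/5, 26/5)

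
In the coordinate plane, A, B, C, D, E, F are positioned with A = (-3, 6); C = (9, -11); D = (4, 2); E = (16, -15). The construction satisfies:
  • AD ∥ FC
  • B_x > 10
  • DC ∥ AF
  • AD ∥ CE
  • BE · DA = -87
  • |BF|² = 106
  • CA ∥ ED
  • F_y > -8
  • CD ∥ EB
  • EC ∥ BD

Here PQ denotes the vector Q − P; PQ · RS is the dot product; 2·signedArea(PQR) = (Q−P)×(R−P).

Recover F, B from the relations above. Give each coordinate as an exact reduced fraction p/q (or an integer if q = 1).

B = (11, -2)
F = (2, -7)

1. F_x = 2  [AD ∥ FC ∩ DC ∥ AF]
2. F_y = -7  [AD ∥ FC ∩ DC ∥ AF]
   → F = (2, -7)
3. B_x = 11  [EC ∥ BD ∩ CD ∥ EB]
4. B_y = -2  [EC ∥ BD ∩ CD ∥ EB]
   → B = (11, -2)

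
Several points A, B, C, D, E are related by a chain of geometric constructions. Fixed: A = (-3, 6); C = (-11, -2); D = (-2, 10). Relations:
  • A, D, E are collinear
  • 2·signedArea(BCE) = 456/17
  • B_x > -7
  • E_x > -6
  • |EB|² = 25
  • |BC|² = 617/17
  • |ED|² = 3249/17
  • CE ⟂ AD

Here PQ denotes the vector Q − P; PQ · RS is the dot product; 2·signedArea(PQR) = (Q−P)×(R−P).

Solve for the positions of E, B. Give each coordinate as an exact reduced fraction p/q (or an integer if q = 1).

B = (-104/17, 26/17)
E = (-91/17, -58/17)

1. E_x = -91/17  [A, D, E are collinear ∩ CE ⟂ AD]
2. E_y = -58/17  [A, D, E are collinear ∩ CE ⟂ AD]
   → E = (-91/17, -58/17)
3. B_x = -104/17  [line 24/17·x + 96/17·y + 0 = 0 ∩ |BC|² = 617/17]
4. B_y = 26/17  [line 24/17·x + 96/17·y + 0 = 0 ∩ |BC|² = 617/17]
   → B = (-104/17, 26/17)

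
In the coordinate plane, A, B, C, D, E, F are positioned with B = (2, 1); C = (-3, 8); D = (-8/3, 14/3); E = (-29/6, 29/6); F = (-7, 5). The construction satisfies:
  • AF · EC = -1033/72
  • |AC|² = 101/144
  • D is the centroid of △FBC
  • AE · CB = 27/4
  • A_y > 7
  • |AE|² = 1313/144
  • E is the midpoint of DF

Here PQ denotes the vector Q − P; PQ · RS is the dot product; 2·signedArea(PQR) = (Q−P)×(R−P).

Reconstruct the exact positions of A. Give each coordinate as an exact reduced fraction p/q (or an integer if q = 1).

1. A_x = -35/12  [AF · EC = -1033/72 ∩ AE · CB = 27/4]
2. A_y = 43/6  [AF · EC = -1033/72 ∩ AE · CB = 27/4]
   → A = (-35/12, 43/6)

A = (-35/12, 43/6)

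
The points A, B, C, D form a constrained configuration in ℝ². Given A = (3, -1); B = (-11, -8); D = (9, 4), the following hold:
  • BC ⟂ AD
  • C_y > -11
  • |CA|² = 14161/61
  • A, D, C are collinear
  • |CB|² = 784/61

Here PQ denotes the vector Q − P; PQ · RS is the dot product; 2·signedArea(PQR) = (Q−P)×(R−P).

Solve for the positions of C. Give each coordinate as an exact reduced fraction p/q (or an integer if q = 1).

1. C_x = -531/61  [A, D, C are collinear ∩ BC ⟂ AD]
2. C_y = -656/61  [A, D, C are collinear ∩ BC ⟂ AD]
   → C = (-531/61, -656/61)

C = (-531/61, -656/61)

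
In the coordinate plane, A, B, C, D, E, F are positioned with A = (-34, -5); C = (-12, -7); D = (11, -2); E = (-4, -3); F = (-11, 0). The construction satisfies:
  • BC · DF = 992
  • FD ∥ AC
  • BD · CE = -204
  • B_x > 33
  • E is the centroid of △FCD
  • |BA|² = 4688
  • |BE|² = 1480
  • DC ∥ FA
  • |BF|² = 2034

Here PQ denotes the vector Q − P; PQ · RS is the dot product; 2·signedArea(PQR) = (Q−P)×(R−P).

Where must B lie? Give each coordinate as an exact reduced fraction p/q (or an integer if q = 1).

1. B_x = 34  [BC · DF = 992 ∩ BD · CE = -204]
2. B_y = 3  [BC · DF = 992 ∩ BD · CE = -204]
   → B = (34, 3)

B = (34, 3)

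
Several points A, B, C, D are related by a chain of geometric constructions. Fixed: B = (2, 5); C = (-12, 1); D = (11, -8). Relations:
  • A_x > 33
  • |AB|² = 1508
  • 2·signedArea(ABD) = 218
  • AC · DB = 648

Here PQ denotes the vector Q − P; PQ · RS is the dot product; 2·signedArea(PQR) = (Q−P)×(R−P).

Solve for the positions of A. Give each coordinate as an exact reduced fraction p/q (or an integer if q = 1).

1. A_x = 34  [AC · DB = 648 ∩ 2·signedArea(ABD) = 218]
2. A_y = -17  [AC · DB = 648 ∩ 2·signedArea(ABD) = 218]
   → A = (34, -17)

A = (34, -17)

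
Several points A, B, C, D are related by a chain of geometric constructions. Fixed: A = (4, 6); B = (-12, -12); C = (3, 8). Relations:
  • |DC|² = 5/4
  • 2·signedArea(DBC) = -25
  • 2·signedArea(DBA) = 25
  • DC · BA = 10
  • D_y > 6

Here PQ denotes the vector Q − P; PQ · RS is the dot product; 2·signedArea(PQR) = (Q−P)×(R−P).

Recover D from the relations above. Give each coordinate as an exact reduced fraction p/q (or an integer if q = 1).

D = (7/2, 7)

1. D_x = 7/2  [2·signedArea(DBA) = 25 ∩ DC · BA = 10]
2. D_y = 7  [2·signedArea(DBA) = 25 ∩ DC · BA = 10]
   → D = (7/2, 7)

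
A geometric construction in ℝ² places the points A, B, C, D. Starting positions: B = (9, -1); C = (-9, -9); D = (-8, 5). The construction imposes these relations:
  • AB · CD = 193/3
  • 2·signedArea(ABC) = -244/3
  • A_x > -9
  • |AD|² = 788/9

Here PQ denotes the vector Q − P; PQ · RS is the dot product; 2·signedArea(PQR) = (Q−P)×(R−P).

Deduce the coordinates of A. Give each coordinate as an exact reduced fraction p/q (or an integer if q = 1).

A = (-26/3, -13/3)

1. A_x = -26/3  [AB · CD = 193/3 ∩ 2·signedArea(ABC) = -244/3]
2. A_y = -13/3  [AB · CD = 193/3 ∩ 2·signedArea(ABC) = -244/3]
   → A = (-26/3, -13/3)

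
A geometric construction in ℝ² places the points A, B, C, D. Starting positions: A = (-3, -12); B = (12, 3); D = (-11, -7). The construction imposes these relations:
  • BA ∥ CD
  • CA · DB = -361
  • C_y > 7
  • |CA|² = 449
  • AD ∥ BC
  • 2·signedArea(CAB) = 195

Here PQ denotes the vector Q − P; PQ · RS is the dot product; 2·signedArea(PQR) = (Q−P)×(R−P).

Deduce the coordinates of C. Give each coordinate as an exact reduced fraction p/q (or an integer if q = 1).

C = (4, 8)

1. C_x = 4  [BA ∥ CD ∩ AD ∥ BC]
2. C_y = 8  [BA ∥ CD ∩ AD ∥ BC]
   → C = (4, 8)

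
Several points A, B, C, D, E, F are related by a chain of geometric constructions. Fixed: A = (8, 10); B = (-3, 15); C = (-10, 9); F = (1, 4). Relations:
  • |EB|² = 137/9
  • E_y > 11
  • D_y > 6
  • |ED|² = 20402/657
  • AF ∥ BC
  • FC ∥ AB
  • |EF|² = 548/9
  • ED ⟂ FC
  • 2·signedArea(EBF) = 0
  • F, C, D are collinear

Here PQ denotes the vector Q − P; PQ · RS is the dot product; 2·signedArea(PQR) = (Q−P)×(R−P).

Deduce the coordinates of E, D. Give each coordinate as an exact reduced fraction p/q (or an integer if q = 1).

1. E_x = -5/3  [line 11·x + 4·y + -27 = 0 ∩ |EF|² = 548/9]
2. E_y = 34/3  [line 11·x + 4·y + -27 = 0 ∩ |EF|² = 548/9]
   → E = (-5/3, 34/3)
3. D_x = -290/73  [F, C, D are collinear ∩ ED ⟂ FC]
4. D_y = 457/73  [F, C, D are collinear ∩ ED ⟂ FC]
   → D = (-290/73, 457/73)

D = (-290/73, 457/73)
E = (-5/3, 34/3)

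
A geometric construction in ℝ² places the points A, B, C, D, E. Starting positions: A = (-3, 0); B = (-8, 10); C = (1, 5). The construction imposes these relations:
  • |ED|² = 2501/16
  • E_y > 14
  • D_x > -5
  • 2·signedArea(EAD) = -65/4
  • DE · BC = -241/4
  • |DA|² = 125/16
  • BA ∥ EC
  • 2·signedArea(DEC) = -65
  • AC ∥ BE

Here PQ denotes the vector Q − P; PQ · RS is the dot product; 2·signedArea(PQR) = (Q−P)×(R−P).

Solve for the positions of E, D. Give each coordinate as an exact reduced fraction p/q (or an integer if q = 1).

D = (-17/4, 5/2)
E = (-4, 15)

1. E_x = -4  [BA ∥ EC ∩ AC ∥ BE]
2. E_y = 15  [BA ∥ EC ∩ AC ∥ BE]
   → E = (-4, 15)
3. D_x = -17/4  [2·signedArea(DEC) = -65 ∩ DE · BC = -241/4]
4. D_y = 5/2  [2·signedArea(DEC) = -65 ∩ DE · BC = -241/4]
   → D = (-17/4, 5/2)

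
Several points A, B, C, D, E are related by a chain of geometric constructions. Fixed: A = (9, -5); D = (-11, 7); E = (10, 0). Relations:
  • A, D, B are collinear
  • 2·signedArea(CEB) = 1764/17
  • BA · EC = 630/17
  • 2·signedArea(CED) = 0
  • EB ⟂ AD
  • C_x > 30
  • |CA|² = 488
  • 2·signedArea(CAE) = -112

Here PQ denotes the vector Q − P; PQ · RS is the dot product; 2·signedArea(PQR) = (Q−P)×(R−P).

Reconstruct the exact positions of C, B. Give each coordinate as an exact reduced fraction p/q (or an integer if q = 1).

B = (128/17, -70/17)
C = (31, -7)

1. C_x = 31  [2·signedArea(CED) = 0 ∩ 2·signedArea(CAE) = -112]
2. C_y = -7  [2·signedArea(CED) = 0 ∩ 2·signedArea(CAE) = -112]
   → C = (31, -7)
3. B_x = 128/17  [A, D, B are collinear ∩ EB ⟂ AD]
4. B_y = -70/17  [A, D, B are collinear ∩ EB ⟂ AD]
   → B = (128/17, -70/17)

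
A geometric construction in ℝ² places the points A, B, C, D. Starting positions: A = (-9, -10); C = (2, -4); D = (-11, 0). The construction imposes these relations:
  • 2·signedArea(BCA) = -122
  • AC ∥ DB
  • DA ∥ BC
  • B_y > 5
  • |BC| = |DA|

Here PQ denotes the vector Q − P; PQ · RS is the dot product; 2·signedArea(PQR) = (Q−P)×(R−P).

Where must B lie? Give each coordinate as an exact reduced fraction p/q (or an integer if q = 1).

1. B_x = 0  [DA ∥ BC ∩ AC ∥ DB]
2. B_y = 6  [DA ∥ BC ∩ AC ∥ DB]
   → B = (0, 6)

B = (0, 6)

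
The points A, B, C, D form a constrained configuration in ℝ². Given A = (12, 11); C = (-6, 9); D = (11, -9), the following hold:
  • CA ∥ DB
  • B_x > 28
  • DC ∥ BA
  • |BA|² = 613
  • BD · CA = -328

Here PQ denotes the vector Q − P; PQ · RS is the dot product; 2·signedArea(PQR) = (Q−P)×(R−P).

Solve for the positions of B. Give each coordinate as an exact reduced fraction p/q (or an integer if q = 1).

B = (29, -7)

1. B_x = 29  [DC ∥ BA ∩ CA ∥ DB]
2. B_y = -7  [DC ∥ BA ∩ CA ∥ DB]
   → B = (29, -7)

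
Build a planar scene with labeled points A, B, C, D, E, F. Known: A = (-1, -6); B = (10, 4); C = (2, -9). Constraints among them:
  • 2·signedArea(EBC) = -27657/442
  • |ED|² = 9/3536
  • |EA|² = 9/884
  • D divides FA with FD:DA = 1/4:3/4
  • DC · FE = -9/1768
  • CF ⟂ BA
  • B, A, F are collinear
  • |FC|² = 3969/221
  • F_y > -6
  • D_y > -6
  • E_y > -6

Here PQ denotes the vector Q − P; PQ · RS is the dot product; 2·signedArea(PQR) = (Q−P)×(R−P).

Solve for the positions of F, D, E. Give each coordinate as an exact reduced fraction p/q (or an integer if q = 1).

1. F_x = -188/221  [B, A, F are collinear ∩ CF ⟂ BA]
2. F_y = -1296/221  [B, A, F are collinear ∩ CF ⟂ BA]
   → F = (-188/221, -1296/221)
3. D_x = -785/884  [D divides FA with FD:DA = 1/4:3/4]
4. D_y = -2607/442  [D divides FA with FD:DA = 1/4:3/4]
   → D = (-785/884, -2607/442)
5. E_x = -409/442  [2·signedArea(EBC) = -27657/442 ∩ DC · FE = -9/1768]
6. E_y = -1311/221  [2·signedArea(EBC) = -27657/442 ∩ DC · FE = -9/1768]
   → E = (-409/442, -1311/221)

D = (-785/884, -2607/442)
E = (-409/442, -1311/221)
F = (-188/221, -1296/221)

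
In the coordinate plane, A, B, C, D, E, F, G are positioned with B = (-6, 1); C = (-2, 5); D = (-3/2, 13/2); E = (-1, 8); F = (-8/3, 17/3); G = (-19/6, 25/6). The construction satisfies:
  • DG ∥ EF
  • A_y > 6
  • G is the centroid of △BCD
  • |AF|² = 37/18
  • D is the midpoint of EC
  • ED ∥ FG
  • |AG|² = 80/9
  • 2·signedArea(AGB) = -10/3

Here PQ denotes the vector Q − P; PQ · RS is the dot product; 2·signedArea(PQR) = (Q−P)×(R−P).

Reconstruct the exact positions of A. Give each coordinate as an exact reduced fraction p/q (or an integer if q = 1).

1. A_x = -11/6  [line 19/6·x + -17/6·y + 151/6 = 0 ∩ |AF|² = 37/18]
2. A_y = 41/6  [line 19/6·x + -17/6·y + 151/6 = 0 ∩ |AF|² = 37/18]
   → A = (-11/6, 41/6)

A = (-11/6, 41/6)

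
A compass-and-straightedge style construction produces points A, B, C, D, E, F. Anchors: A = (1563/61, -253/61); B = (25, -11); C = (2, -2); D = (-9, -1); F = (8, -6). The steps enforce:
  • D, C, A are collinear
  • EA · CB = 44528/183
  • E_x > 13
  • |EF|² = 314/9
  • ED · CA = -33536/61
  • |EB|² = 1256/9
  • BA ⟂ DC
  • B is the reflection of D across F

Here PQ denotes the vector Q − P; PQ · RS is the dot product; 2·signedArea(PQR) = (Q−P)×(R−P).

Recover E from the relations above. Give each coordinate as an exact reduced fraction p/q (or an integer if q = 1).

E = (41/3, -23/3)

1. E_x = 41/3  [EA · CB = 44528/183 ∩ ED · CA = -33536/61]
2. E_y = -23/3  [EA · CB = 44528/183 ∩ ED · CA = -33536/61]
   → E = (41/3, -23/3)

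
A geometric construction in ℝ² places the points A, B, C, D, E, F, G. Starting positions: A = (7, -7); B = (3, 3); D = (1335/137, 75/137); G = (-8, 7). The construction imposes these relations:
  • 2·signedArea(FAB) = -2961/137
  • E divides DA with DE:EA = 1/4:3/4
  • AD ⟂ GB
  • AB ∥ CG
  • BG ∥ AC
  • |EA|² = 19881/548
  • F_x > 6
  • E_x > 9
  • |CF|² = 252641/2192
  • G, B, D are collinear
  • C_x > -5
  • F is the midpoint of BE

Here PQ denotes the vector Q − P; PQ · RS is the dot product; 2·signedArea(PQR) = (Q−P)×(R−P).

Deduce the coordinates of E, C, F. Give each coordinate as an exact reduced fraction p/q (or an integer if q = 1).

1. E_x = 1241/137  [E divides DA with DE:EA = 1/4:3/4]
2. E_y = -367/274  [E divides DA with DE:EA = 1/4:3/4]
   → E = (1241/137, -367/274)
3. C_x = -4  [AB ∥ CG ∩ BG ∥ AC]
4. C_y = -3  [AB ∥ CG ∩ BG ∥ AC]
   → C = (-4, -3)
5. F_x = 826/137  [F is the midpoint of BE]
6. F_y = 455/548  [F is the midpoint of BE]
   → F = (826/137, 455/548)

C = (-4, -3)
E = (1241/137, -367/274)
F = (826/137, 455/548)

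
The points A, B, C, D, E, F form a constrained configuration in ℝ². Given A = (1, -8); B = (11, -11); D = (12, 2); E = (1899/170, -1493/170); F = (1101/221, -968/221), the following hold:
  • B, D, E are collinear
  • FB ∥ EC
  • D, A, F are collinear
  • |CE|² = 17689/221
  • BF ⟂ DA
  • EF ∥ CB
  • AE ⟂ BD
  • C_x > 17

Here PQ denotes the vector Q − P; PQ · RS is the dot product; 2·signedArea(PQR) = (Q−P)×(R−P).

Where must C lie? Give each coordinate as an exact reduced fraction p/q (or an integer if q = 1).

C = (37987/2210, -34039/2210)

1. C_x = 37987/2210  [EF ∥ CB ∩ FB ∥ EC]
2. C_y = -34039/2210  [EF ∥ CB ∩ FB ∥ EC]
   → C = (37987/2210, -34039/2210)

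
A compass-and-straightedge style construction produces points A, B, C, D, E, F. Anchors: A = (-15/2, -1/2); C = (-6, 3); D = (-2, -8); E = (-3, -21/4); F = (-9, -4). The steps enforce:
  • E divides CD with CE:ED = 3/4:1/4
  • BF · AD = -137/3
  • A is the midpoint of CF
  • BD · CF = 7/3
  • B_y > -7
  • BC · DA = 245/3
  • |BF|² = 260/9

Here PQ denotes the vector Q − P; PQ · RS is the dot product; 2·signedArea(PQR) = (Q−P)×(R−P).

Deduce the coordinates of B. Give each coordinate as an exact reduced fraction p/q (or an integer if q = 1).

1. B_x = -13/3  [BD · CF = 7/3 ∩ BC · DA = 245/3]
2. B_y = -20/3  [BD · CF = 7/3 ∩ BC · DA = 245/3]
   → B = (-13/3, -20/3)

B = (-13/3, -20/3)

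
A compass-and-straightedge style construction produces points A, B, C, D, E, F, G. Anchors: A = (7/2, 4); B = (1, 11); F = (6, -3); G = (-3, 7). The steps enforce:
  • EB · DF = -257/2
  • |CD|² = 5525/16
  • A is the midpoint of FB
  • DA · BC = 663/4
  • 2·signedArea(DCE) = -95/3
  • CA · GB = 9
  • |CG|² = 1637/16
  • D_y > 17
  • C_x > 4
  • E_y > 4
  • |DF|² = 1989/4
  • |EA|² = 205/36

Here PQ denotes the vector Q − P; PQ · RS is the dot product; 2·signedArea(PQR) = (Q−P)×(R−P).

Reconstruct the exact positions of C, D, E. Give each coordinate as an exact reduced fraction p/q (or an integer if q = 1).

1. C_x = 19/4  [line -4·x + -4·y + 21 = 0 ∩ |CG|² = 1637/16]
2. C_y = 1/2  [line -4·x + -4·y + 21 = 0 ∩ |CG|² = 1637/16]
   → C = (19/4, 1/2)
3. D_x = -3/2  [line -15/4·x + 21/2·y + -1557/8 = 0 ∩ |DF|² = 1989/4]
4. D_y = 18  [line -15/4·x + 21/2·y + -1557/8 = 0 ∩ |DF|² = 1989/4]
   → D = (-3/2, 18)
5. E_x = 4/3  [2·signedArea(DCE) = -95/3 ∩ EB · DF = -257/2]
6. E_y = 5  [2·signedArea(DCE) = -95/3 ∩ EB · DF = -257/2]
   → E = (4/3, 5)

C = (19/4, 1/2)
D = (-3/2, 18)
E = (4/3, 5)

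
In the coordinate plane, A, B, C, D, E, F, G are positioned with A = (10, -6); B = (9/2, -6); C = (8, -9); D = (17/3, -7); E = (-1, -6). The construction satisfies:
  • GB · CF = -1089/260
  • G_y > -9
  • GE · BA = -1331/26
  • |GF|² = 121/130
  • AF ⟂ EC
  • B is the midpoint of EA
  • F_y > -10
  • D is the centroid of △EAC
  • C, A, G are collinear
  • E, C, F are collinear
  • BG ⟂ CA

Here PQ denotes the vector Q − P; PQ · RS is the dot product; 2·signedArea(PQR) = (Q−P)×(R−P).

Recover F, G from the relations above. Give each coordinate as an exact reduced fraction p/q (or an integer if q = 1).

1. F_x = 89/10  [E, C, F are collinear ∩ AF ⟂ EC]
2. F_y = -93/10  [E, C, F are collinear ∩ AF ⟂ EC]
   → F = (89/10, -93/10)
3. G_x = 108/13  [C, A, G are collinear ∩ BG ⟂ CA]
4. G_y = -111/13  [C, A, G are collinear ∩ BG ⟂ CA]
   → G = (108/13, -111/13)

F = (89/10, -93/10)
G = (108/13, -111/13)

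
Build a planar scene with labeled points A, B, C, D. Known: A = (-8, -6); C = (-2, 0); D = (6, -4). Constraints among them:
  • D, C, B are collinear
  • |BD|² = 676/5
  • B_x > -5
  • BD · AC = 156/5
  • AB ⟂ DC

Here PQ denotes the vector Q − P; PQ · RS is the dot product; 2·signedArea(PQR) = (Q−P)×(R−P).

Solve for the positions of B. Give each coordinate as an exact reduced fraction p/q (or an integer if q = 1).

1. B_x = -22/5  [D, C, B are collinear ∩ AB ⟂ DC]
2. B_y = 6/5  [D, C, B are collinear ∩ AB ⟂ DC]
   → B = (-22/5, 6/5)

B = (-22/5, 6/5)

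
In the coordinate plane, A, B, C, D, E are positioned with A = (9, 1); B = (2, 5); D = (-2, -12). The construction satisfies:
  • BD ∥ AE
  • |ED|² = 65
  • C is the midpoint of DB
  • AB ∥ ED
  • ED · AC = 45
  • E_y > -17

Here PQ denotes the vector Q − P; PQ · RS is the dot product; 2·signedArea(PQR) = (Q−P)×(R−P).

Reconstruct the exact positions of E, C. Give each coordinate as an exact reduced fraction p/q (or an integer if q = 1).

C = (0, -7/2)
E = (5, -16)

1. E_x = 5  [AB ∥ ED ∩ BD ∥ AE]
2. E_y = -16  [AB ∥ ED ∩ BD ∥ AE]
   → E = (5, -16)
3. C_x = 0  [C is the midpoint of DB]
4. C_y = -7/2  [C is the midpoint of DB]
   → C = (0, -7/2)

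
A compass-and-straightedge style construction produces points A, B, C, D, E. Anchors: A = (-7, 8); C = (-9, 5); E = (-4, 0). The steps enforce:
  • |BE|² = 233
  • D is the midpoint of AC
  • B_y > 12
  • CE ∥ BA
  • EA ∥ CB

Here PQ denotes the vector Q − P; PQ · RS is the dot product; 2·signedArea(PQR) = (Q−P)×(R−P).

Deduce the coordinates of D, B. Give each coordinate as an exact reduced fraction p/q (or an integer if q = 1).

B = (-12, 13)
D = (-8, 13/2)

1. D_x = -8  [D is the midpoint of AC]
2. D_y = 13/2  [D is the midpoint of AC]
   → D = (-8, 13/2)
3. B_x = -12  [CE ∥ BA ∩ EA ∥ CB]
4. B_y = 13  [CE ∥ BA ∩ EA ∥ CB]
   → B = (-12, 13)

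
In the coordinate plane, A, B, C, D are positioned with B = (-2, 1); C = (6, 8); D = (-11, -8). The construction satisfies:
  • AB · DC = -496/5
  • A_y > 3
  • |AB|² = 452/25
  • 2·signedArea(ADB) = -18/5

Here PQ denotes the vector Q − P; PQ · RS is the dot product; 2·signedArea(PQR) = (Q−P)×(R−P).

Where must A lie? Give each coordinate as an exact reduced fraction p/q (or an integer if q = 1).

1. A_x = 6/5  [2·signedArea(ADB) = -18/5 ∩ AB · DC = -496/5]
2. A_y = 19/5  [2·signedArea(ADB) = -18/5 ∩ AB · DC = -496/5]
   → A = (6/5, 19/5)

A = (6/5, 19/5)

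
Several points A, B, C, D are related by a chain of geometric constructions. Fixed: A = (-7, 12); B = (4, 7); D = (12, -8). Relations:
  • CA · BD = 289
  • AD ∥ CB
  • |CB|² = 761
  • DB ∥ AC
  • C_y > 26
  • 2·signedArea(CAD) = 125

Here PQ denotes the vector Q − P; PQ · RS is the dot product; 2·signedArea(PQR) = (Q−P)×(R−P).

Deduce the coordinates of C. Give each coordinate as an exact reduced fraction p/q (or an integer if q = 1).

C = (-15, 27)

1. C_x = -15  [AD ∥ CB ∩ DB ∥ AC]
2. C_y = 27  [AD ∥ CB ∩ DB ∥ AC]
   → C = (-15, 27)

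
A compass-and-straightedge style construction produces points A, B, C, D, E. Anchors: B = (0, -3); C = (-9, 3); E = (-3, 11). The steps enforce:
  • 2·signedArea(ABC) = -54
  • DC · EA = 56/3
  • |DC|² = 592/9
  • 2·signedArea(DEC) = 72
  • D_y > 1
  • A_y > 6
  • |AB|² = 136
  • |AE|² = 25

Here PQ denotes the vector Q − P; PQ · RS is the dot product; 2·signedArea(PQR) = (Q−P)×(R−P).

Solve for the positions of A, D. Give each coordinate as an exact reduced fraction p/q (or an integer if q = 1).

A = (-6, 7)
D = (-1, 5/3)

1. A_x = -6  [line -6·x + -9·y + 27 = 0 ∩ |AB|² = 136]
2. A_y = 7  [line -6·x + -9·y + 27 = 0 ∩ |AB|² = 136]
   → A = (-6, 7)
3. D_x = -1  [2·signedArea(DEC) = 72 ∩ DC · EA = 56/3]
4. D_y = 5/3  [2·signedArea(DEC) = 72 ∩ DC · EA = 56/3]
   → D = (-1, 5/3)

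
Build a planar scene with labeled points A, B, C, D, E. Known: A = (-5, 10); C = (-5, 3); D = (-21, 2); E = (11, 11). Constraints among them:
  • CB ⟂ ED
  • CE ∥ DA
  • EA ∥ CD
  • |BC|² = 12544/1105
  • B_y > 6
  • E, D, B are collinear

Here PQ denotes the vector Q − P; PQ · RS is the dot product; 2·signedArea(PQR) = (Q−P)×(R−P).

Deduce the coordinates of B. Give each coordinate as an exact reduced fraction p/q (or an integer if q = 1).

1. B_x = -6533/1105  [E, D, B are collinear ∩ CB ⟂ ED]
2. B_y = 6899/1105  [E, D, B are collinear ∩ CB ⟂ ED]
   → B = (-6533/1105, 6899/1105)

B = (-6533/1105, 6899/1105)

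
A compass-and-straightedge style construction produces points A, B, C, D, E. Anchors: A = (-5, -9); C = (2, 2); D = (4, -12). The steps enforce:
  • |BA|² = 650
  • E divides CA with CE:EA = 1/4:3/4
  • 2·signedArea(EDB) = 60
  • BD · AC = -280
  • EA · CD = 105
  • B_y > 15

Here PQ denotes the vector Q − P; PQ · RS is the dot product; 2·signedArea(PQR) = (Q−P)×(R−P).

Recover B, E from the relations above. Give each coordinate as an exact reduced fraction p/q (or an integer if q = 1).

B = (0, 16)
E = (1/4, -3/4)

1. B_x = 0  [line -7·x + -11·y + 176 = 0 ∩ |BA|² = 650]
2. B_y = 16  [line -7·x + -11·y + 176 = 0 ∩ |BA|² = 650]
   → B = (0, 16)
3. E_x = 1/4  [E divides CA with CE:EA = 1/4:3/4]
4. E_y = -3/4  [E divides CA with CE:EA = 1/4:3/4]
   → E = (1/4, -3/4)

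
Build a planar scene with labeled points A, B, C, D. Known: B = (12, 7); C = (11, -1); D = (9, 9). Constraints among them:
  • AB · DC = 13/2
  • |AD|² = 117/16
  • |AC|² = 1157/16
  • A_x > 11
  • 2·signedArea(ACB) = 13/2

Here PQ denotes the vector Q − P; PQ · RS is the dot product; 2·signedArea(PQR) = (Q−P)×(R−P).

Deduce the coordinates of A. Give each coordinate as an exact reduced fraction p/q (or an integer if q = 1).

A = (45/4, 15/2)

1. A_x = 45/4  [2·signedArea(ACB) = 13/2 ∩ AB · DC = 13/2]
2. A_y = 15/2  [2·signedArea(ACB) = 13/2 ∩ AB · DC = 13/2]
   → A = (45/4, 15/2)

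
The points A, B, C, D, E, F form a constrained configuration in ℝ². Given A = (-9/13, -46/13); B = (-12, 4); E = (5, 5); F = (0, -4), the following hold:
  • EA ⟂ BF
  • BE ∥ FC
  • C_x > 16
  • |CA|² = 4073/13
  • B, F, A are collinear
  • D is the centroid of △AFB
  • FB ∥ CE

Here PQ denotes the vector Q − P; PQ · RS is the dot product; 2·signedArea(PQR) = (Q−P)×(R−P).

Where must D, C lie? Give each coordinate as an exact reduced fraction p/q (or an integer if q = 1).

1. D_x = -55/13  [D is the centroid of △AFB]
2. D_y = -46/39  [D is the centroid of △AFB]
   → D = (-55/13, -46/39)
3. C_x = 17  [FB ∥ CE ∩ BE ∥ FC]
4. C_y = -3  [FB ∥ CE ∩ BE ∥ FC]
   → C = (17, -3)

C = (17, -3)
D = (-55/13, -46/39)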